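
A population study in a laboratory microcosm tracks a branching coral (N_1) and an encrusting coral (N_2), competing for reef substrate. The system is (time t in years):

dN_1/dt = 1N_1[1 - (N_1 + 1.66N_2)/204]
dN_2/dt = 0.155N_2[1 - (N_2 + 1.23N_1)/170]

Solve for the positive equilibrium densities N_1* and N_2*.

N_1* ≈ 75.1, N_2* ≈ 77.7

Setting both brackets to zero gives the nullclines N_1 + 1.66N_2 = 204 and 1.23N_1 + N_2 = 170.
Substituting N_2 = 170 - 1.23N_1 into the first: N_1(1 - 1.66·1.23) = 204 - 1.66·170.
So N_1* = -78.2/-1.04 = 75.1, and then N_2* = 170 - 1.23·75.1 = 77.7.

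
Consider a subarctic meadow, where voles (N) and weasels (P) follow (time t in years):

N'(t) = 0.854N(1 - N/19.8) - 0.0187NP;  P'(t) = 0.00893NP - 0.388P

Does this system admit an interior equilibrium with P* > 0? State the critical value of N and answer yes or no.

Threshold N = 43.4; K < 43.4, so no, the predator goes extinct.

The predator equation gives dP/dt > 0 only when N > 0.388/0.00893 = 43.4.
Without the predator, N → K = 19.8. Since 19.8 < 43.4, the predator cannot invade.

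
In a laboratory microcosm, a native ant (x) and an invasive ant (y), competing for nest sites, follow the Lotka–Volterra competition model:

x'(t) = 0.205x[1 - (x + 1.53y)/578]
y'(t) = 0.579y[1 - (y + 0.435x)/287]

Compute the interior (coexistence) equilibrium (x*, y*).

Setting both brackets to zero gives the nullclines x + 1.53y = 578 and 0.435x + y = 287.
Substituting y = 287 - 0.435x into the first: x(1 - 1.53·0.435) = 578 - 1.53·287.
So x* = 139/0.334 = 415, and then y* = 287 - 0.435·415 = 106.

x* ≈ 415, y* ≈ 106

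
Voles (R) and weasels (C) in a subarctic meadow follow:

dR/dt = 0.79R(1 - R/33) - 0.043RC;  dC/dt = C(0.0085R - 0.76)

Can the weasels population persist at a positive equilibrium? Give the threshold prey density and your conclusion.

Threshold R = 89.4; K < 89.4, so no, the predator goes extinct.

The predator equation gives dC/dt > 0 only when R > 0.76/0.0085 = 89.4.
Without the predator, R → K = 33. Since 33 < 89.4, the predator cannot invade.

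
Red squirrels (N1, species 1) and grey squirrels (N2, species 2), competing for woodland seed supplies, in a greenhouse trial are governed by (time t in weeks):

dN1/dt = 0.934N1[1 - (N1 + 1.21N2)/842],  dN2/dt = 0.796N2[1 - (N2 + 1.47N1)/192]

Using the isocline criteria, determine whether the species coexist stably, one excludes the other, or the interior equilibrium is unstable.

Compare the nullcline intercepts: K1/α12 = 842/1.21 = 696 > K2 = 192; K2/α21 = 192/1.47 = 131 < K1 = 842.
Since the inequalities point opposite ways, species 1 can invade but species 2 cannot.

species 1 excludes species 2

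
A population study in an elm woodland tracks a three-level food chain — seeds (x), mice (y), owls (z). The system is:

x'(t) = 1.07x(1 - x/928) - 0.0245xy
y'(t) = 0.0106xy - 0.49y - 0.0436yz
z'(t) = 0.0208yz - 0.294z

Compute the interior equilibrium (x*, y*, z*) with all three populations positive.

x* ≈ 628, y* ≈ 14.1, z* ≈ 141

From dz/dt = 0: 0.0208y* = 0.294, so y* = 14.1.
From dx/dt = 0: 1.07(1 - x*/928) = 0.0245·14.1, giving x* = 928·(1 - 0.324) = 628.
From dy/dt = 0: 0.0106·628 - 0.49 = 0.0436z*, so z* = 6.16/0.0436 = 141.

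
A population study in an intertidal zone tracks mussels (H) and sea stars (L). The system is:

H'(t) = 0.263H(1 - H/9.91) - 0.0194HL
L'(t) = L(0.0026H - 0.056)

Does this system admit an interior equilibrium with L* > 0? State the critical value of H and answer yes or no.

Threshold H = 21.5; K < 21.5, so no, the predator goes extinct.

The predator equation gives dL/dt > 0 only when H > 0.056/0.0026 = 21.5.
Without the predator, H → K = 9.91. Since 9.91 < 21.5, the predator cannot invade.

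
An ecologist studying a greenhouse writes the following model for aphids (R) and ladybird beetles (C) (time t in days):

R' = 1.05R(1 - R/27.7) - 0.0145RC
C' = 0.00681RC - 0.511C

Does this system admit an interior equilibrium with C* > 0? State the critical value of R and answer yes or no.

Threshold R = 75; K < 75, so no, the predator goes extinct.

The predator equation gives dC/dt > 0 only when R > 0.511/0.00681 = 75.
Without the predator, R → K = 27.7. Since 27.7 < 75, the predator cannot invade.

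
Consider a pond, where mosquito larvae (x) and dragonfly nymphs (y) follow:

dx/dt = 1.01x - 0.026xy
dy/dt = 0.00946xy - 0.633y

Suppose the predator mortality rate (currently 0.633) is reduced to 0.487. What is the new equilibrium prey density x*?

At the interior fixed point, setting dy/dt = 0 with y > 0 fixes x* = (predator death rate)/(xy coefficient) — independent of the other coefficients.
With the change, x* = 0.487/0.00946 = 51.5; it falls from 66.9.

x* ≈ 51.5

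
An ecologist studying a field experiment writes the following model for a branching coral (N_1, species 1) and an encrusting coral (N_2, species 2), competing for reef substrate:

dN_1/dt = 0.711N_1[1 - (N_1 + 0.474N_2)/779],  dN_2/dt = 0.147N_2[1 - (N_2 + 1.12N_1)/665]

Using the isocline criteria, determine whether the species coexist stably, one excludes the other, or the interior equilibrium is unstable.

species 1 excludes species 2

Compare the nullcline intercepts: K1/α12 = 779/0.474 = 1640 > K2 = 665; K2/α21 = 665/1.12 = 594 < K1 = 779.
Since the inequalities point opposite ways, species 1 can invade but species 2 cannot.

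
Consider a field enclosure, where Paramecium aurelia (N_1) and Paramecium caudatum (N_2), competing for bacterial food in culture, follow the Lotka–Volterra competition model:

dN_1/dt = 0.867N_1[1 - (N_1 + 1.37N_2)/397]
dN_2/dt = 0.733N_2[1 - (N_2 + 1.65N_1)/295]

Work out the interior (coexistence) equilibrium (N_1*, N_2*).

N_1* ≈ 5.67, N_2* ≈ 286

Setting both brackets to zero gives the nullclines N_1 + 1.37N_2 = 397 and 1.65N_1 + N_2 = 295.
Substituting N_2 = 295 - 1.65N_1 into the first: N_1(1 - 1.37·1.65) = 397 - 1.37·295.
So N_1* = -7.15/-1.26 = 5.67, and then N_2* = 295 - 1.65·5.67 = 286.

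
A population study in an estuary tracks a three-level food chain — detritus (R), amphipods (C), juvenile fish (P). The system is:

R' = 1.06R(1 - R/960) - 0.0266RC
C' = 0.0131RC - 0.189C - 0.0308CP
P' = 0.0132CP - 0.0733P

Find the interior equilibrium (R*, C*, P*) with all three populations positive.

From dP/dt = 0: 0.0132C* = 0.0733, so C* = 5.55.
From dR/dt = 0: 1.06(1 - R*/960) = 0.0266·5.55, giving R* = 960·(1 - 0.139) = 826.
From dC/dt = 0: 0.0131·826 - 0.189 = 0.0308P*, so P* = 10.6/0.0308 = 345.

R* ≈ 826, C* ≈ 5.55, P* ≈ 345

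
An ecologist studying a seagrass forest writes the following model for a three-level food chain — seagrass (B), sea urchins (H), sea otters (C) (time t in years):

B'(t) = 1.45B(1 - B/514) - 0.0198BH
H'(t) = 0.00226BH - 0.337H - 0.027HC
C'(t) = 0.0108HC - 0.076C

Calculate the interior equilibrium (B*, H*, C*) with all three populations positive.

B* ≈ 465, H* ≈ 7.04, C* ≈ 26.4

From dC/dt = 0: 0.0108H* = 0.076, so H* = 7.04.
From dB/dt = 0: 1.45(1 - B*/514) = 0.0198·7.04, giving B* = 514·(1 - 0.0961) = 465.
From dH/dt = 0: 0.00226·465 - 0.337 = 0.027C*, so C* = 0.713/0.027 = 26.4.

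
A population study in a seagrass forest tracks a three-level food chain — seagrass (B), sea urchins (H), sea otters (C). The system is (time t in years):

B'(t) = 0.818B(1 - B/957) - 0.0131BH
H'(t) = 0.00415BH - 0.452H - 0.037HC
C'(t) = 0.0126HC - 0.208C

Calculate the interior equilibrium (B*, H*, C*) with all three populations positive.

B* ≈ 704, H* ≈ 16.5, C* ≈ 66.7

From dC/dt = 0: 0.0126H* = 0.208, so H* = 16.5.
From dB/dt = 0: 0.818(1 - B*/957) = 0.0131·16.5, giving B* = 957·(1 - 0.264) = 704.
From dH/dt = 0: 0.00415·704 - 0.452 = 0.037C*, so C* = 2.47/0.037 = 66.7.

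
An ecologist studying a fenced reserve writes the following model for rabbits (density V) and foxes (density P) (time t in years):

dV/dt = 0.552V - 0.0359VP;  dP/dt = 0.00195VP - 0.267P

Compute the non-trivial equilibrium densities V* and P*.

Set dP/dt = 0 with P > 0: 0.00195V - 0.267 = 0, so V* = 0.267/0.00195 = 137.
Set dV/dt = 0 with V > 0: 0.552 - 0.0359P = 0, so P* = 0.552/0.0359 = 15.4.

V* ≈ 137, P* ≈ 15.4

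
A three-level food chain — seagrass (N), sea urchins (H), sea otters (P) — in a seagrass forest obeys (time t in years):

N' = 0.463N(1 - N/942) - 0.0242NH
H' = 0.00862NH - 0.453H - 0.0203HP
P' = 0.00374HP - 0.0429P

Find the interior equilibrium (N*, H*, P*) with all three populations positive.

From dP/dt = 0: 0.00374H* = 0.0429, so H* = 11.5.
From dN/dt = 0: 0.463(1 - N*/942) = 0.0242·11.5, giving N* = 942·(1 - 0.6) = 377.
From dH/dt = 0: 0.00862·377 - 0.453 = 0.0203P*, so P* = 2.8/0.0203 = 138.

N* ≈ 377, H* ≈ 11.5, P* ≈ 138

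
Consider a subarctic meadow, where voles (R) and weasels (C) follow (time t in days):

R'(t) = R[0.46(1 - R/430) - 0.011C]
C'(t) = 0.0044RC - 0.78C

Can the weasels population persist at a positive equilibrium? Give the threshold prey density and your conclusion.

The predator equation gives dC/dt > 0 only when R > 0.78/0.0044 = 177.
Without the predator, R → K = 430. Since 430 > 177, the predator can invade and persist.

Threshold R = 177; K > 177, so yes, the predator persists.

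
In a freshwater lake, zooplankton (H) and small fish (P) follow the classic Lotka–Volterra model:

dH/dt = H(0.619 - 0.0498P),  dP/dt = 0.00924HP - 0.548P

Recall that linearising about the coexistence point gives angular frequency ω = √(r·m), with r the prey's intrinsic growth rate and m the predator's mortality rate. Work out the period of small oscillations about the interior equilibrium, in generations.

T ≈ 10.8 generations

Here r = 0.619 and m = 0.548, so r·m = 0.339.
ω = √0.339 = 0.582 per generation, hence T = 2π/ω ≈ 10.8 generations.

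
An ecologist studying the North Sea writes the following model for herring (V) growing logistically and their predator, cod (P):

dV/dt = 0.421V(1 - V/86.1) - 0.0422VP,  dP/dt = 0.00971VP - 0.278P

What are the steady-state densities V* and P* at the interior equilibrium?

V* ≈ 28.6, P* ≈ 6.66

From dP/dt = 0 with P > 0: 0.00971V* = 0.278, so V* = 28.6.
Substitute into dV/dt = 0: 0.421(1 - 28.6/86.1) = 0.0422P*.
The bracket is 0.667, giving P* = 0.281/0.0422 = 6.66.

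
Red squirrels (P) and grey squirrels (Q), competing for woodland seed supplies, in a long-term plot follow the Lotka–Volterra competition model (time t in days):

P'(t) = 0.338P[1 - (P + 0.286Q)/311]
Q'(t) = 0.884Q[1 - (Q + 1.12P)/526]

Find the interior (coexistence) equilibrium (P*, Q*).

Setting both brackets to zero gives the nullclines P + 0.286Q = 311 and 1.12P + Q = 526.
Substituting Q = 526 - 1.12P into the first: P(1 - 0.286·1.12) = 311 - 0.286·526.
So P* = 161/0.68 = 236, and then Q* = 526 - 1.12·236 = 261.

P* ≈ 236, Q* ≈ 261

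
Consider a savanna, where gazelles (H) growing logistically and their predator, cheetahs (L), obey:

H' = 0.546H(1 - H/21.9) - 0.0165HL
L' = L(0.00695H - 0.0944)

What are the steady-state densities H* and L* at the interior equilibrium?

From dL/dt = 0 with L > 0: 0.00695H* = 0.0944, so H* = 13.6.
Substitute into dH/dt = 0: 0.546(1 - 13.6/21.9) = 0.0165L*.
The bracket is 0.38, giving L* = 0.207/0.0165 = 12.6.

H* ≈ 13.6, L* ≈ 12.6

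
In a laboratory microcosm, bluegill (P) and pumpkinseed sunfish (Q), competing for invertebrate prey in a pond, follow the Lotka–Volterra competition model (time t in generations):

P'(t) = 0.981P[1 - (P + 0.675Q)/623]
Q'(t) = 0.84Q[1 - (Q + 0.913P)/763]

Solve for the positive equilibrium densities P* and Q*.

Setting both brackets to zero gives the nullclines P + 0.675Q = 623 and 0.913P + Q = 763.
Substituting Q = 763 - 0.913P into the first: P(1 - 0.675·0.913) = 623 - 0.675·763.
So P* = 108/0.384 = 281, and then Q* = 763 - 0.913·281 = 506.

P* ≈ 281, Q* ≈ 506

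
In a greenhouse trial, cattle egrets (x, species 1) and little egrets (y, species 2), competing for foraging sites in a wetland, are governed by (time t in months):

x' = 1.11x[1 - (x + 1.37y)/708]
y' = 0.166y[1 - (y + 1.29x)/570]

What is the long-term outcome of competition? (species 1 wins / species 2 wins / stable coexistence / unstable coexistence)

Compare the nullcline intercepts: K1/α12 = 708/1.37 = 517 < K2 = 570; K2/α21 = 570/1.29 = 442 < K1 = 708.
Since both are reversed, neither can invade when rare; the interior point is a saddle.

unstable coexistence (outcome depends on initial conditions)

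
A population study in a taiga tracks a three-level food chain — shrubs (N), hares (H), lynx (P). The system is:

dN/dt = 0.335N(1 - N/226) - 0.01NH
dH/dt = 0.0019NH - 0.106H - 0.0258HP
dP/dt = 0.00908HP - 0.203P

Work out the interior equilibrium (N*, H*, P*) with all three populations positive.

N* ≈ 75.2, H* ≈ 22.4, P* ≈ 1.43

From dP/dt = 0: 0.00908H* = 0.203, so H* = 22.4.
From dN/dt = 0: 0.335(1 - N*/226) = 0.01·22.4, giving N* = 226·(1 - 0.667) = 75.2.
From dH/dt = 0: 0.0019·75.2 - 0.106 = 0.0258P*, so P* = 0.0368/0.0258 = 1.43.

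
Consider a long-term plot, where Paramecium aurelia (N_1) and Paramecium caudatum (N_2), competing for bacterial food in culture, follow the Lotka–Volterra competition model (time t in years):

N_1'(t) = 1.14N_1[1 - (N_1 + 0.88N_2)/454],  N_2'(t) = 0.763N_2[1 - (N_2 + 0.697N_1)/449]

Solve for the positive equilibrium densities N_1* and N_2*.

Setting both brackets to zero gives the nullclines N_1 + 0.88N_2 = 454 and 0.697N_1 + N_2 = 449.
Substituting N_2 = 449 - 0.697N_1 into the first: N_1(1 - 0.88·0.697) = 454 - 0.88·449.
So N_1* = 58.9/0.387 = 152, and then N_2* = 449 - 0.697·152 = 343.

N_1* ≈ 152, N_2* ≈ 343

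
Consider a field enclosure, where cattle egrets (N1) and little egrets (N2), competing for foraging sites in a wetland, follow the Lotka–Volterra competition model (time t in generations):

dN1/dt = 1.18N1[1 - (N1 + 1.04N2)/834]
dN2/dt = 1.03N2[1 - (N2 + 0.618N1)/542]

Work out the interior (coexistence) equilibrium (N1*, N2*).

N1* ≈ 757, N2* ≈ 74.4

Setting both brackets to zero gives the nullclines N1 + 1.04N2 = 834 and 0.618N1 + N2 = 542.
Substituting N2 = 542 - 0.618N1 into the first: N1(1 - 1.04·0.618) = 834 - 1.04·542.
So N1* = 270/0.357 = 757, and then N2* = 542 - 0.618·757 = 74.4.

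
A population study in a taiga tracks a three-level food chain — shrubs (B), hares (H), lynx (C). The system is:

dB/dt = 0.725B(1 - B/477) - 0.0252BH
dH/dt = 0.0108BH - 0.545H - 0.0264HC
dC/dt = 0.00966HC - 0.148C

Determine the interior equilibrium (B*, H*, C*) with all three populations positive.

From dC/dt = 0: 0.00966H* = 0.148, so H* = 15.3.
From dB/dt = 0: 0.725(1 - B*/477) = 0.0252·15.3, giving B* = 477·(1 - 0.533) = 223.
From dH/dt = 0: 0.0108·223 - 0.545 = 0.0264C*, so C* = 1.86/0.0264 = 70.6.

B* ≈ 223, H* ≈ 15.3, C* ≈ 70.6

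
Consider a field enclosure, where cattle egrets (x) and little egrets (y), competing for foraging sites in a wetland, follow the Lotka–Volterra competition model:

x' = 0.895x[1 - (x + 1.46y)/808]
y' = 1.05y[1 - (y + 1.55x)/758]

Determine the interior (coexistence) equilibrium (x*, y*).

Setting both brackets to zero gives the nullclines x + 1.46y = 808 and 1.55x + y = 758.
Substituting y = 758 - 1.55x into the first: x(1 - 1.46·1.55) = 808 - 1.46·758.
So x* = -299/-1.26 = 236, and then y* = 758 - 1.55·236 = 391.

x* ≈ 236, y* ≈ 391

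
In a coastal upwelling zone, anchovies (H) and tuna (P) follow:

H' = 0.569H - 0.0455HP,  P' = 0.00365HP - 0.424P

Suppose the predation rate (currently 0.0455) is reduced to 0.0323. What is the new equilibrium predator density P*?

P* ≈ 17.6

At the interior fixed point, setting dH/dt = 0 with H > 0 fixes P* = (prey growth rate)/(HP coefficient) — independent of the other coefficients.
With the change, P* = 0.569/0.0323 = 17.6; it rises from 12.5.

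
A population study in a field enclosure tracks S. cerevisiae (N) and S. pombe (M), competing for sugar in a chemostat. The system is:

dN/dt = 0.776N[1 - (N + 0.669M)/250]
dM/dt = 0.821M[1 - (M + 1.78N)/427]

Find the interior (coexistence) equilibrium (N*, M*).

N* ≈ 187, M* ≈ 94.3

Setting both brackets to zero gives the nullclines N + 0.669M = 250 and 1.78N + M = 427.
Substituting M = 427 - 1.78N into the first: N(1 - 0.669·1.78) = 250 - 0.669·427.
So N* = -35.7/-0.191 = 187, and then M* = 427 - 1.78·187 = 94.3.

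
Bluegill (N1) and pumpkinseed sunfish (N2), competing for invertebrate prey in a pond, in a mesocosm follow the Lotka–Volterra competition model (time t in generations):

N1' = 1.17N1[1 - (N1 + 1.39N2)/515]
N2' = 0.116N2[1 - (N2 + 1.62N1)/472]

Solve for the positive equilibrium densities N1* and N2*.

Setting both brackets to zero gives the nullclines N1 + 1.39N2 = 515 and 1.62N1 + N2 = 472.
Substituting N2 = 472 - 1.62N1 into the first: N1(1 - 1.39·1.62) = 515 - 1.39·472.
So N1* = -141/-1.25 = 113, and then N2* = 472 - 1.62·113 = 289.

N1* ≈ 113, N2* ≈ 289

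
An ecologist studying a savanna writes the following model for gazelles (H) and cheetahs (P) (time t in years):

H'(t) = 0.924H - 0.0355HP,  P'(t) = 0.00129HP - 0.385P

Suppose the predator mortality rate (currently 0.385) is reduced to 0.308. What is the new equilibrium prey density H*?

H* ≈ 239

At the interior fixed point, setting dP/dt = 0 with P > 0 fixes H* = (predator death rate)/(HP coefficient) — independent of the other coefficients.
With the change, H* = 0.308/0.00129 = 239; it falls from 298.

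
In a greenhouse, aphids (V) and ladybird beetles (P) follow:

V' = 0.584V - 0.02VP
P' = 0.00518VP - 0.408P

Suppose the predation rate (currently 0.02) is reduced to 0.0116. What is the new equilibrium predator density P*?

P* ≈ 50.3

At the interior fixed point, setting dV/dt = 0 with V > 0 fixes P* = (prey growth rate)/(VP coefficient) — independent of the other coefficients.
With the change, P* = 0.584/0.0116 = 50.3; it rises from 29.2.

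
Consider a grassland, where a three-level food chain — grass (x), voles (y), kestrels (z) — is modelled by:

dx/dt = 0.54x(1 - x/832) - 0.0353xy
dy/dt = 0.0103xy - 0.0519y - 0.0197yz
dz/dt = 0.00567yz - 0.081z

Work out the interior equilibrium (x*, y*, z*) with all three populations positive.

x* ≈ 55, y* ≈ 14.3, z* ≈ 26.1

From dz/dt = 0: 0.00567y* = 0.081, so y* = 14.3.
From dx/dt = 0: 0.54(1 - x*/832) = 0.0353·14.3, giving x* = 832·(1 - 0.934) = 55.
From dy/dt = 0: 0.0103·55 - 0.0519 = 0.0197z*, so z* = 0.515/0.0197 = 26.1.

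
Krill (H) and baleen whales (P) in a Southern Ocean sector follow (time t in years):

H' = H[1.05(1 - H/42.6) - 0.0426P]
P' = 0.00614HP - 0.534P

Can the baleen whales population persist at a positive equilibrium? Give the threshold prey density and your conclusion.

Threshold H = 87; K < 87, so no, the predator goes extinct.

The predator equation gives dP/dt > 0 only when H > 0.534/0.00614 = 87.
Without the predator, H → K = 42.6. Since 42.6 < 87, the predator cannot invade.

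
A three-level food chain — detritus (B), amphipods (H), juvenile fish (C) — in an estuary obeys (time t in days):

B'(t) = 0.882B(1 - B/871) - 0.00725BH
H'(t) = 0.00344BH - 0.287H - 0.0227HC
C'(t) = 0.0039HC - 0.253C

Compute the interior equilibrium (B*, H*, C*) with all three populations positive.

From dC/dt = 0: 0.0039H* = 0.253, so H* = 64.9.
From dB/dt = 0: 0.882(1 - B*/871) = 0.00725·64.9, giving B* = 871·(1 - 0.533) = 407.
From dH/dt = 0: 0.00344·407 - 0.287 = 0.0227C*, so C* = 1.11/0.0227 = 49.

B* ≈ 407, H* ≈ 64.9, C* ≈ 49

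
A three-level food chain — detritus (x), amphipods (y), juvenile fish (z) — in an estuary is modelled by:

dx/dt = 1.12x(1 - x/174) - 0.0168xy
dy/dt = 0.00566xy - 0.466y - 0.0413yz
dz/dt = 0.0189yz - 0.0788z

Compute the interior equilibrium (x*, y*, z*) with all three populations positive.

From dz/dt = 0: 0.0189y* = 0.0788, so y* = 4.17.
From dx/dt = 0: 1.12(1 - x*/174) = 0.0168·4.17, giving x* = 174·(1 - 0.0625) = 163.
From dy/dt = 0: 0.00566·163 - 0.466 = 0.0413z*, so z* = 0.457/0.0413 = 11.1.

x* ≈ 163, y* ≈ 4.17, z* ≈ 11.1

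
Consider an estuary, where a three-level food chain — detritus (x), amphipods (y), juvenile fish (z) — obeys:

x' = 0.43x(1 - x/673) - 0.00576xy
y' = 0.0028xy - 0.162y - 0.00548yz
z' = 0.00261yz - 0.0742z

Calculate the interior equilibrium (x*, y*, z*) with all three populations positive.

x* ≈ 417, y* ≈ 28.4, z* ≈ 183

From dz/dt = 0: 0.00261y* = 0.0742, so y* = 28.4.
From dx/dt = 0: 0.43(1 - x*/673) = 0.00576·28.4, giving x* = 673·(1 - 0.381) = 417.
From dy/dt = 0: 0.0028·417 - 0.162 = 0.00548z*, so z* = 1/0.00548 = 183.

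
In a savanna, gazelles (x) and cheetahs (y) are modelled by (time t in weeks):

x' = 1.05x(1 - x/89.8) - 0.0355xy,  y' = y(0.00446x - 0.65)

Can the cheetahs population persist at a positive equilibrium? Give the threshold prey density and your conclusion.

Threshold x = 146; K < 146, so no, the predator goes extinct.

The predator equation gives dy/dt > 0 only when x > 0.65/0.00446 = 146.
Without the predator, x → K = 89.8. Since 89.8 < 146, the predator cannot invade.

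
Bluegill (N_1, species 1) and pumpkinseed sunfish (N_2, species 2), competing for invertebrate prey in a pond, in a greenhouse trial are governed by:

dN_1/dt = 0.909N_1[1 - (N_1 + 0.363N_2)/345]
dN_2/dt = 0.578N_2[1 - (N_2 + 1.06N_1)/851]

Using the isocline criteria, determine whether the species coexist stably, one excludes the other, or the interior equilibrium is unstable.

stable coexistence

Compare the nullcline intercepts: K1/α12 = 345/0.363 = 950 > K2 = 851; K2/α21 = 851/1.06 = 803 > K1 = 345.
Since both inequalities hold, each species can invade when rare, so the interior equilibrium is stable.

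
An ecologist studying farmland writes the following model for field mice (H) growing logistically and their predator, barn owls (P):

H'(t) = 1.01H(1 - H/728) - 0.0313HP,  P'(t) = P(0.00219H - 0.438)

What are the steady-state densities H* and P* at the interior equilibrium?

From dP/dt = 0 with P > 0: 0.00219H* = 0.438, so H* = 200.
Substitute into dH/dt = 0: 1.01(1 - 200/728) = 0.0313P*.
The bracket is 0.725, giving P* = 0.733/0.0313 = 23.4.

H* ≈ 200, P* ≈ 23.4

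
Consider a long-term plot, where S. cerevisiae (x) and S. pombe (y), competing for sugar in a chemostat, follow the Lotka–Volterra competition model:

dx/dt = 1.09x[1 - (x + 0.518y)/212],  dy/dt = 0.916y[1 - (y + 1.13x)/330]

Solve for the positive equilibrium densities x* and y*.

x* ≈ 99, y* ≈ 218

Setting both brackets to zero gives the nullclines x + 0.518y = 212 and 1.13x + y = 330.
Substituting y = 330 - 1.13x into the first: x(1 - 0.518·1.13) = 212 - 0.518·330.
So x* = 41.1/0.415 = 99, and then y* = 330 - 1.13·99 = 218.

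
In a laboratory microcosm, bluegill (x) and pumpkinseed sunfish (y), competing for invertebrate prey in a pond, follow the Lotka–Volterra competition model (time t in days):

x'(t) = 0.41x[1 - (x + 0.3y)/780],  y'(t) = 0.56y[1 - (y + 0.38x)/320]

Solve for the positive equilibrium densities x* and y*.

x* ≈ 772, y* ≈ 26.6

Setting both brackets to zero gives the nullclines x + 0.3y = 780 and 0.38x + y = 320.
Substituting y = 320 - 0.38x into the first: x(1 - 0.3·0.38) = 780 - 0.3·320.
So x* = 684/0.886 = 772, and then y* = 320 - 0.38·772 = 26.6.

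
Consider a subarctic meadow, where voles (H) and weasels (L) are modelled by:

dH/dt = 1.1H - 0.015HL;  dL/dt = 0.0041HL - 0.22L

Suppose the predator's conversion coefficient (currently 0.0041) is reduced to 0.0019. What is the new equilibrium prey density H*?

H* ≈ 116

At the interior fixed point, setting dL/dt = 0 with L > 0 fixes H* = (predator death rate)/(HL coefficient) — independent of the other coefficients.
With the change, H* = 0.22/0.0019 = 116; it rises from 53.7.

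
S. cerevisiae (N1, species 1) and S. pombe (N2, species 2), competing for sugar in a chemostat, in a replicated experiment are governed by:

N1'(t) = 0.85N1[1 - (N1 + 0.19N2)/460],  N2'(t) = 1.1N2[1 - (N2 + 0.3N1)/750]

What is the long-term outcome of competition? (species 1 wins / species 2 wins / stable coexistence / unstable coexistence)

Compare the nullcline intercepts: K1/α12 = 460/0.19 = 2420 > K2 = 750; K2/α21 = 750/0.3 = 2500 > K1 = 460.
Since both inequalities hold, each species can invade when rare, so the interior equilibrium is stable.

stable coexistence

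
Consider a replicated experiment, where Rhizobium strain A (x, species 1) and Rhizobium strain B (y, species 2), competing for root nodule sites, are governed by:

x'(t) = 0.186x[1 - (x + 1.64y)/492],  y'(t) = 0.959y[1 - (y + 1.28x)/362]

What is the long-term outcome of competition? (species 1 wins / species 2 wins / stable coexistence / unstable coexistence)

Compare the nullcline intercepts: K1/α12 = 492/1.64 = 300 < K2 = 362; K2/α21 = 362/1.28 = 283 < K1 = 492.
Since both are reversed, neither can invade when rare; the interior point is a saddle.

unstable coexistence (outcome depends on initial conditions)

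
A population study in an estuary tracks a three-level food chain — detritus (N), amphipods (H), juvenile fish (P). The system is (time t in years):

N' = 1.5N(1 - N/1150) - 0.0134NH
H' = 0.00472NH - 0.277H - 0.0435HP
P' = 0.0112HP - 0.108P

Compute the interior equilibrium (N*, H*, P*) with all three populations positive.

From dP/dt = 0: 0.0112H* = 0.108, so H* = 9.64.
From dN/dt = 0: 1.5(1 - N*/1150) = 0.0134·9.64, giving N* = 1150·(1 - 0.0861) = 1050.
From dH/dt = 0: 0.00472·1050 - 0.277 = 0.0435P*, so P* = 4.68/0.0435 = 108.

N* ≈ 1050, H* ≈ 9.64, P* ≈ 108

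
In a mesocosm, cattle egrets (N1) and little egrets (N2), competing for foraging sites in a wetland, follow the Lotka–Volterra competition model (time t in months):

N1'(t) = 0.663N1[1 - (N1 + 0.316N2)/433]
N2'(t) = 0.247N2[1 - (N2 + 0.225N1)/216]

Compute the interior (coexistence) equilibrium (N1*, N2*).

N1* ≈ 393, N2* ≈ 128

Setting both brackets to zero gives the nullclines N1 + 0.316N2 = 433 and 0.225N1 + N2 = 216.
Substituting N2 = 216 - 0.225N1 into the first: N1(1 - 0.316·0.225) = 433 - 0.316·216.
So N1* = 365/0.929 = 393, and then N2* = 216 - 0.225·393 = 128.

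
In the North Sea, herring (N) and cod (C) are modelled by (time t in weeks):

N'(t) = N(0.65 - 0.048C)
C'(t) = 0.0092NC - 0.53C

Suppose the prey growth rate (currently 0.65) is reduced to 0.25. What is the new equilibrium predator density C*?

At the interior fixed point, setting dN/dt = 0 with N > 0 fixes C* = (prey growth rate)/(NC coefficient) — independent of the other coefficients.
With the change, C* = 0.25/0.048 = 5.21; it falls from 13.5.

C* ≈ 5.21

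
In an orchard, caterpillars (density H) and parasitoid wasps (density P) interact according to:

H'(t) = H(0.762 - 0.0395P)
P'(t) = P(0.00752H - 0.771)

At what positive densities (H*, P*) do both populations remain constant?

H* ≈ 103, P* ≈ 19.3

Set dP/dt = 0 with P > 0: 0.00752H - 0.771 = 0, so H* = 0.771/0.00752 = 103.
Set dH/dt = 0 with H > 0: 0.762 - 0.0395P = 0, so P* = 0.762/0.0395 = 19.3.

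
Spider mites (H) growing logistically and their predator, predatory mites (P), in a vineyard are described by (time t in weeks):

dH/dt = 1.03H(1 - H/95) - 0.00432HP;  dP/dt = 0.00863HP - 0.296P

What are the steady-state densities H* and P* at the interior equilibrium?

From dP/dt = 0 with P > 0: 0.00863H* = 0.296, so H* = 34.3.
Substitute into dH/dt = 0: 1.03(1 - 34.3/95) = 0.00432P*.
The bracket is 0.639, giving P* = 0.658/0.00432 = 152.

H* ≈ 34.3, P* ≈ 152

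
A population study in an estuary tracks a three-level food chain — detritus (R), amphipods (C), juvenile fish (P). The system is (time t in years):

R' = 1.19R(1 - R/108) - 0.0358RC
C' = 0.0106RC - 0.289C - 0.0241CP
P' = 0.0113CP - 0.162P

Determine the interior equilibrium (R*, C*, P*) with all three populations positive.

R* ≈ 61.4, C* ≈ 14.3, P* ≈ 15

From dP/dt = 0: 0.0113C* = 0.162, so C* = 14.3.
From dR/dt = 0: 1.19(1 - R*/108) = 0.0358·14.3, giving R* = 108·(1 - 0.431) = 61.4.
From dC/dt = 0: 0.0106·61.4 - 0.289 = 0.0241P*, so P* = 0.362/0.0241 = 15.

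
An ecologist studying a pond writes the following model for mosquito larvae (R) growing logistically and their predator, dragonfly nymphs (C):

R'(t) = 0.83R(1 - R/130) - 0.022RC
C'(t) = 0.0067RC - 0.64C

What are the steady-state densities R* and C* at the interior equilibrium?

From dC/dt = 0 with C > 0: 0.0067R* = 0.64, so R* = 95.5.
Substitute into dR/dt = 0: 0.83(1 - 95.5/130) = 0.022C*.
The bracket is 0.265, giving C* = 0.22/0.022 = 10.

R* ≈ 95.5, C* ≈ 10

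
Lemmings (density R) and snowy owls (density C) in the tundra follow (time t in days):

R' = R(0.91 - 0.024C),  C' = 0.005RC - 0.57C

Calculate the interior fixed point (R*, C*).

R* ≈ 114, C* ≈ 37.9

Set dC/dt = 0 with C > 0: 0.005R - 0.57 = 0, so R* = 0.57/0.005 = 114.
Set dR/dt = 0 with R > 0: 0.91 - 0.024C = 0, so C* = 0.91/0.024 = 37.9.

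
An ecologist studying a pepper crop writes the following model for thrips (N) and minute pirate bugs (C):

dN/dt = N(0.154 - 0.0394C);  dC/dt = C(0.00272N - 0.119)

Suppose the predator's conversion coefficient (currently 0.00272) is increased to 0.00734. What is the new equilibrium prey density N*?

At the interior fixed point, setting dC/dt = 0 with C > 0 fixes N* = (predator death rate)/(NC coefficient) — independent of the other coefficients.
With the change, N* = 0.119/0.00734 = 16.2; it falls from 43.7.

N* ≈ 16.2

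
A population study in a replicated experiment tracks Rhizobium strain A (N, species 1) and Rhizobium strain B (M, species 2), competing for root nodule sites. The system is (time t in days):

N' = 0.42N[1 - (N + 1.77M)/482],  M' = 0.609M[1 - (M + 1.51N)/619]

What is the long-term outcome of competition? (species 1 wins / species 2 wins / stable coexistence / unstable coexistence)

Compare the nullcline intercepts: K1/α12 = 482/1.77 = 272 < K2 = 619; K2/α21 = 619/1.51 = 410 < K1 = 482.
Since both are reversed, neither can invade when rare; the interior point is a saddle.

unstable coexistence (outcome depends on initial conditions)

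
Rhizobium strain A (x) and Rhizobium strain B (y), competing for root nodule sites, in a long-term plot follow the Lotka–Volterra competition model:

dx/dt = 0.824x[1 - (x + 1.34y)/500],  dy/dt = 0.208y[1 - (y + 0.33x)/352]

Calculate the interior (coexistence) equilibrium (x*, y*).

x* ≈ 50.8, y* ≈ 335

Setting both brackets to zero gives the nullclines x + 1.34y = 500 and 0.33x + y = 352.
Substituting y = 352 - 0.33x into the first: x(1 - 1.34·0.33) = 500 - 1.34·352.
So x* = 28.3/0.558 = 50.8, and then y* = 352 - 0.33·50.8 = 335.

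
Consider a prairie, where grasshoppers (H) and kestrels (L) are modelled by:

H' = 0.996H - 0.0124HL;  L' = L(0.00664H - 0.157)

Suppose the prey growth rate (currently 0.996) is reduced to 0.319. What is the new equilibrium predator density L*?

L* ≈ 25.7

At the interior fixed point, setting dH/dt = 0 with H > 0 fixes L* = (prey growth rate)/(HL coefficient) — independent of the other coefficients.
With the change, L* = 0.319/0.0124 = 25.7; it falls from 80.3.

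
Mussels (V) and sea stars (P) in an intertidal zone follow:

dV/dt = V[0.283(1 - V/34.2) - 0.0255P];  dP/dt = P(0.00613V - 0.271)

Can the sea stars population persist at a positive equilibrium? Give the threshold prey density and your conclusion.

The predator equation gives dP/dt > 0 only when V > 0.271/0.00613 = 44.2.
Without the predator, V → K = 34.2. Since 34.2 < 44.2, the predator cannot invade.

Threshold V = 44.2; K < 44.2, so no, the predator goes extinct.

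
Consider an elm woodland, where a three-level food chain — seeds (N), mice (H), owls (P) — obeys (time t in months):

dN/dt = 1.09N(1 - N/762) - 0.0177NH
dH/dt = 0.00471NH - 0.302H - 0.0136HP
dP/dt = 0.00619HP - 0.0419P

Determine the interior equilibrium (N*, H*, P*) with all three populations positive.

N* ≈ 678, H* ≈ 6.77, P* ≈ 213

From dP/dt = 0: 0.00619H* = 0.0419, so H* = 6.77.
From dN/dt = 0: 1.09(1 - N*/762) = 0.0177·6.77, giving N* = 762·(1 - 0.11) = 678.
From dH/dt = 0: 0.00471·678 - 0.302 = 0.0136P*, so P* = 2.89/0.0136 = 213.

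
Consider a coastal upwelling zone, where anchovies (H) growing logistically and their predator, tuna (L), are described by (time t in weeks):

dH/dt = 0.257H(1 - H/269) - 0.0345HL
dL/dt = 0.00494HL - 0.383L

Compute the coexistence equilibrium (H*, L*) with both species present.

H* ≈ 77.5, L* ≈ 5.3

From dL/dt = 0 with L > 0: 0.00494H* = 0.383, so H* = 77.5.
Substitute into dH/dt = 0: 0.257(1 - 77.5/269) = 0.0345L*.
The bracket is 0.712, giving L* = 0.183/0.0345 = 5.3.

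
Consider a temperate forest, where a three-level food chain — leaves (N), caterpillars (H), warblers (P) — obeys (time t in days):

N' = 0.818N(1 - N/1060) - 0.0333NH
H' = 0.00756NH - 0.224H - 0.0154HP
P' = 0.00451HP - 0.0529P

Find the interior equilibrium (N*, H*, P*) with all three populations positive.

From dP/dt = 0: 0.00451H* = 0.0529, so H* = 11.7.
From dN/dt = 0: 0.818(1 - N*/1060) = 0.0333·11.7, giving N* = 1060·(1 - 0.477) = 554.
From dH/dt = 0: 0.00756·554 - 0.224 = 0.0154P*, so P* = 3.96/0.0154 = 257.

N* ≈ 554, H* ≈ 11.7, P* ≈ 257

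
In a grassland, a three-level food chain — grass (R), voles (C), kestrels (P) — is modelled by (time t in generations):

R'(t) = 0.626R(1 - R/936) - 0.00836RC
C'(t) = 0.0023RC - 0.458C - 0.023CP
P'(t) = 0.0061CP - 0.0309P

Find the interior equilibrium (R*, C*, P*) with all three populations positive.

R* ≈ 873, C* ≈ 5.07, P* ≈ 67.4

From dP/dt = 0: 0.0061C* = 0.0309, so C* = 5.07.
From dR/dt = 0: 0.626(1 - R*/936) = 0.00836·5.07, giving R* = 936·(1 - 0.0676) = 873.
From dC/dt = 0: 0.0023·873 - 0.458 = 0.023P*, so P* = 1.55/0.023 = 67.4.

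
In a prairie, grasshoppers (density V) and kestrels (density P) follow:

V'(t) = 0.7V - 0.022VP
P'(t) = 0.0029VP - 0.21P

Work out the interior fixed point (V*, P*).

Set dP/dt = 0 with P > 0: 0.0029V - 0.21 = 0, so V* = 0.21/0.0029 = 72.4.
Set dV/dt = 0 with V > 0: 0.7 - 0.022P = 0, so P* = 0.7/0.022 = 31.8.

V* ≈ 72.4, P* ≈ 31.8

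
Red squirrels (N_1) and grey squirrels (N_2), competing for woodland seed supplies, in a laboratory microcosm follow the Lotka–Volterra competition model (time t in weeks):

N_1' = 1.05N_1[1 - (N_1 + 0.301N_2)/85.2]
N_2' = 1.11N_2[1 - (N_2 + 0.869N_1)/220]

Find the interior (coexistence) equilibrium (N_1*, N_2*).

N_1* ≈ 25.7, N_2* ≈ 198

Setting both brackets to zero gives the nullclines N_1 + 0.301N_2 = 85.2 and 0.869N_1 + N_2 = 220.
Substituting N_2 = 220 - 0.869N_1 into the first: N_1(1 - 0.301·0.869) = 85.2 - 0.301·220.
So N_1* = 19/0.738 = 25.7, and then N_2* = 220 - 0.869·25.7 = 198.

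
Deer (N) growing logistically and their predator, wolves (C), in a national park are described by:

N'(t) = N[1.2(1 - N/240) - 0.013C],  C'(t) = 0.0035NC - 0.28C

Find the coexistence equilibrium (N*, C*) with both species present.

From dC/dt = 0 with C > 0: 0.0035N* = 0.28, so N* = 80.
Substitute into dN/dt = 0: 1.2(1 - 80/240) = 0.013C*.
The bracket is 0.667, giving C* = 0.8/0.013 = 61.5.

N* ≈ 80, C* ≈ 61.5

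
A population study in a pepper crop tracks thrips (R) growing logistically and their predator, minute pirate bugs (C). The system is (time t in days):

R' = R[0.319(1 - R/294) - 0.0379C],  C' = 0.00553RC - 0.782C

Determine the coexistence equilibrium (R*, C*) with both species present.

From dC/dt = 0 with C > 0: 0.00553R* = 0.782, so R* = 141.
Substitute into dR/dt = 0: 0.319(1 - 141/294) = 0.0379C*.
The bracket is 0.519, giving C* = 0.166/0.0379 = 4.37.

R* ≈ 141, C* ≈ 4.37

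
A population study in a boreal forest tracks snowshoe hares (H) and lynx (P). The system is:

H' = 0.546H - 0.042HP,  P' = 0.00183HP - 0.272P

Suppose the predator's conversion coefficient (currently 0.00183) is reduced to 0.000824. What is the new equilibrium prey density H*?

H* ≈ 330

At the interior fixed point, setting dP/dt = 0 with P > 0 fixes H* = (predator death rate)/(HP coefficient) — independent of the other coefficients.
With the change, H* = 0.272/0.000824 = 330; it rises from 149.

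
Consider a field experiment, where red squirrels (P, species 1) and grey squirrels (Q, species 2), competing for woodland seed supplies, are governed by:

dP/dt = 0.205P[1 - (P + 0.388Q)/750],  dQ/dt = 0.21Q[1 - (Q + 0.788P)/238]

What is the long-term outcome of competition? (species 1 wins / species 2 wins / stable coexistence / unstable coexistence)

Compare the nullcline intercepts: K1/α12 = 750/0.388 = 1930 > K2 = 238; K2/α21 = 238/0.788 = 302 < K1 = 750.
Since the inequalities point opposite ways, species 1 can invade but species 2 cannot.

species 1 excludes species 2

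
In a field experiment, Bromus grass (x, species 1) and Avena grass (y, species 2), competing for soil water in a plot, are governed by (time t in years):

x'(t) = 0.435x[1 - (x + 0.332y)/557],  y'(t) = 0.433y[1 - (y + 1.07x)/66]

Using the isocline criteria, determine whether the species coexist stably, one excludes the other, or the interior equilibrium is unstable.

Compare the nullcline intercepts: K1/α12 = 557/0.332 = 1680 > K2 = 66; K2/α21 = 66/1.07 = 61.7 < K1 = 557.
Since the inequalities point opposite ways, species 1 can invade but species 2 cannot.

species 1 excludes species 2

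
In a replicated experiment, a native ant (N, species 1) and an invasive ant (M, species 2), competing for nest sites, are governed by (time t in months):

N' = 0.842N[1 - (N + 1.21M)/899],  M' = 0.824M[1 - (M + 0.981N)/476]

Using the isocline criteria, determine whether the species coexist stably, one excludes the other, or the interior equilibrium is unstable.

Compare the nullcline intercepts: K1/α12 = 899/1.21 = 743 > K2 = 476; K2/α21 = 476/0.981 = 485 < K1 = 899.
Since the inequalities point opposite ways, species 1 can invade but species 2 cannot.

species 1 excludes species 2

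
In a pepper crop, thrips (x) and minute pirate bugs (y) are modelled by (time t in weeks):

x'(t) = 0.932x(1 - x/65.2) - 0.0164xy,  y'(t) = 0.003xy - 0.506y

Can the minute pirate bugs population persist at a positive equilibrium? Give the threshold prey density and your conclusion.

Threshold x = 169; K < 169, so no, the predator goes extinct.

The predator equation gives dy/dt > 0 only when x > 0.506/0.003 = 169.
Without the predator, x → K = 65.2. Since 65.2 < 169, the predator cannot invade.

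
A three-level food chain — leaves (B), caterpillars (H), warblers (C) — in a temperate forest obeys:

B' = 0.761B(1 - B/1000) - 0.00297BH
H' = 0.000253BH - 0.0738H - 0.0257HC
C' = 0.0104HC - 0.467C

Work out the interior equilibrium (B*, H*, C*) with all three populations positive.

From dC/dt = 0: 0.0104H* = 0.467, so H* = 44.9.
From dB/dt = 0: 0.761(1 - B*/1000) = 0.00297·44.9, giving B* = 1000·(1 - 0.175) = 825.
From dH/dt = 0: 0.000253·825 - 0.0738 = 0.0257C*, so C* = 0.135/0.0257 = 5.25.

B* ≈ 825, H* ≈ 44.9, C* ≈ 5.25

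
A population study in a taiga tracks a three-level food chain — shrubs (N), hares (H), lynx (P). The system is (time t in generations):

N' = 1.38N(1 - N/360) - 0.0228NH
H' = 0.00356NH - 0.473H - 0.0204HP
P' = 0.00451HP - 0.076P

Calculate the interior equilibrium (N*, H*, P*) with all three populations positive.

From dP/dt = 0: 0.00451H* = 0.076, so H* = 16.9.
From dN/dt = 0: 1.38(1 - N*/360) = 0.0228·16.9, giving N* = 360·(1 - 0.278) = 260.
From dH/dt = 0: 0.00356·260 - 0.473 = 0.0204P*, so P* = 0.452/0.0204 = 22.1.

N* ≈ 260, H* ≈ 16.9, P* ≈ 22.1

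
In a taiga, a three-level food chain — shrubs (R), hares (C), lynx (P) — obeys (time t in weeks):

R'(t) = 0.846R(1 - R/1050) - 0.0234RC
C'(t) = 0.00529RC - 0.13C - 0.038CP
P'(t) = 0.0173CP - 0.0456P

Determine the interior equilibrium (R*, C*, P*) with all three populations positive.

R* ≈ 973, C* ≈ 2.64, P* ≈ 132

From dP/dt = 0: 0.0173C* = 0.0456, so C* = 2.64.
From dR/dt = 0: 0.846(1 - R*/1050) = 0.0234·2.64, giving R* = 1050·(1 - 0.0729) = 973.
From dC/dt = 0: 0.00529·973 - 0.13 = 0.038P*, so P* = 5.02/0.038 = 132.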